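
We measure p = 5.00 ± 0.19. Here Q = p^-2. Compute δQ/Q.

0.0760

Q ∝ p^-2, so δQ/Q = |-2| · δp/p = 2 × 0.0380 = 0.0760.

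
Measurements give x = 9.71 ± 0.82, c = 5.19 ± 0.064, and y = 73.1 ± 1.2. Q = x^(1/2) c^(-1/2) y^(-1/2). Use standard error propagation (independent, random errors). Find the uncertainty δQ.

0.00695

Products/powers → add relative errors in quadrature, weighted by exponent:
  (½·δx/x)² = (0.5×0.0844)² = 0.00178;  (−½·δc/c)² = (-0.5×0.0123)² = 3.8e-05;  (−½·δy/y)² = (-0.5×0.0164)² = 6.74e-05
δQ/Q = √(0.00189) = 0.0435
Q = 0.160, so δQ = 0.0435 × 0.160 = 0.00695.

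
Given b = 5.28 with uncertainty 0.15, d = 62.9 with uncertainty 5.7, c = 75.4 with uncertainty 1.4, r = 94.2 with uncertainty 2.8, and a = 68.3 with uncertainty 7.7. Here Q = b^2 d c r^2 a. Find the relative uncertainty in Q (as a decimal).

0.167

For a monomial Q ∝ b^2, d, c, r^2, a, fractional errors add in quadrature:
  (2·δb/b)² = (2×0.0284)² = 0.00323;  (1·δd/d)² = (1×0.0906)² = 0.00821;  (1·δc/c)² = (1×0.0186)² = 0.000345;  (2·δr/r)² = (2×0.0297)² = 0.00353;  (1·δa/a)² = (1×0.113)² = 0.0127
δQ/Q = √(0.0280) = 0.167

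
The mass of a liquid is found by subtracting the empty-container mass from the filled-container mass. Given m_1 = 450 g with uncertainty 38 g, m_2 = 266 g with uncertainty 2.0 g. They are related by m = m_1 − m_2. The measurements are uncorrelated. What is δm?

38.1 g

Absolute uncertainties add in quadrature for a linear combination:
  (δm_1)² = 1440;  (δm_2)² = 4.00
δm = √(1450) = 38.1 g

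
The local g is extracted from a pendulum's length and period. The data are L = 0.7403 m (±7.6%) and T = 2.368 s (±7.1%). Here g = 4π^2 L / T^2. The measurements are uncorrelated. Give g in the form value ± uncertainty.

5.212 ± 0.839 m/s^2

Products/powers → add relative errors in quadrature, weighted by exponent:
  (1·δL/L)² = (1×0.0760)² = 0.00578;  (-2·δT/T)² = (-2×0.0710)² = 0.0202
δg/g = √(0.0259) = 0.161
g = 5.212 m/s^2, so δg = 0.161 × 5.212 = 0.839 m/s^2.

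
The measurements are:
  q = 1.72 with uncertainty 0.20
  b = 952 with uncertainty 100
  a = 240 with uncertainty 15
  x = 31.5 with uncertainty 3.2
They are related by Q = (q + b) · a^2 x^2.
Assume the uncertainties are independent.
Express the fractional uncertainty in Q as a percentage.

26.1%

Let u = q + b = 954. δu = √(δq² + δb²) = √(0.0400 + 10000) = 100, so δu/u = 0.105.
Q is then a monomial in u, a, x:
δQ/Q = √((δu/u)² + (2·δa/a)² + (2·δx/x)²) = √(0.0110 + 0.0156 + 0.0413) = 0.261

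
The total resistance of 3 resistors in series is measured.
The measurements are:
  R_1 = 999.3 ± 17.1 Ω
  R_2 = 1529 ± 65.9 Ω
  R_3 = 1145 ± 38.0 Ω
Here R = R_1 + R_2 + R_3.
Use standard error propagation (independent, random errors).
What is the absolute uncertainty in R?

78.0 Ω

R is a linear combination, so absolute uncertainties add in quadrature:
  (δR_1)² = 292;  (δR_2)² = 4340;  (δR_3)² = 1440
δR = √(6080) = 78.0 Ω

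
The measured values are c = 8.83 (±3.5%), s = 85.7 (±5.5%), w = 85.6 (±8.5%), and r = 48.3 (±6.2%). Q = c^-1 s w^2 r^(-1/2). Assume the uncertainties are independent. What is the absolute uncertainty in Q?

Q is a product of powers, so relative uncertainties combine in quadrature:
  (-1·δc/c)² = (-1×0.0350)² = 0.00123;  (1·δs/s)² = (1×0.0550)² = 0.00302;  (2·δw/w)² = (2×0.0850)² = 0.0289;  (−½·δr/r)² = (-0.5×0.0620)² = 0.000961
δQ/Q = √(0.0341) = 0.185
Q = 10200, so δQ = 0.185 × 10200 = 1890.

1890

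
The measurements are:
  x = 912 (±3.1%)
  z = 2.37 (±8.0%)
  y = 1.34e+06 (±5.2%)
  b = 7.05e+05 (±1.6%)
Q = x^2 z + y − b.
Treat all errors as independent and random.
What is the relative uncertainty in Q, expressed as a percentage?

Let p = x^2·z = 1.97e+06. δp/p = √((2·δx/x)² + (1·δz/z)²) = √(0.00384 + 0.00640) = 0.101, so δp = 2e+05.
Q = p + y − b: δQ = √(δp² + δy² + δb²) = √(3.98e+10 + 4.86e+09 + 1.27e+08) = 2.12e+05
Q = 2.61e+06, so δQ/Q = 2.12e+05/2.61e+06 = 0.0812.

8.12%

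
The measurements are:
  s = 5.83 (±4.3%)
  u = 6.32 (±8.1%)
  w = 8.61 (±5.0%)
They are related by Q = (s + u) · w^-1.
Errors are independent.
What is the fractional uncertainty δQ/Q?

0.0686

Let h = s + u = 12.2. δh = √(δs² + δu²) = √(0.0628 + 0.262) = 0.570, so δh/h = 0.0469.
Q is then a monomial in h, w:
δQ/Q = √((δh/h)² + (-1·δw/w)²) = √(0.00220 + 0.00250) = 0.0686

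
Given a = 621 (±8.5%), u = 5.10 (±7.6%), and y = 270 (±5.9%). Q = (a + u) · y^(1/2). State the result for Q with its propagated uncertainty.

10300 ± 919

Let w = a + u = 626. δw = √(δa² + δu²) = √(2790 + 0.150) = 52.8, so δw/w = 0.0843.
Q is then a monomial in w, y:
δQ/Q = √((δw/w)² + (½·δy/y)²) = √(0.00711 + 0.000870) = 0.0893
Q = 10300, so δQ = 0.0893 × 10300 = 919.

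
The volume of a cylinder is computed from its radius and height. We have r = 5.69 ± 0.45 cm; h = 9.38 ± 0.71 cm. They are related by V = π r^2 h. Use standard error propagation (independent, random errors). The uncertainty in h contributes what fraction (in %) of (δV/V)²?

(δV/V)² = (2·δr/r)² + (1·δh/h)²
  r term: (2×0.0791)² = 0.0250
  h term: (1×0.0757)² = 0.00573
Total = 0.0307. Share from h = 0.00573/0.0307 = 0.186.

18.6%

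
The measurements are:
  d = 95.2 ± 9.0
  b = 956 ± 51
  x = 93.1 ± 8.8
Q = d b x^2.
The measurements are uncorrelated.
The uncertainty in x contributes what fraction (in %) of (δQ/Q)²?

(δQ/Q)² = (1·δd/d)² + (1·δb/b)² + (2·δx/x)²
  d term: (1×0.0945)² = 0.00894
  b term: (1×0.0533)² = 0.00285
  x term: (2×0.0945)² = 0.0357
Total = 0.0475. Share from x = 0.0357/0.0475 = 0.752.

75.2%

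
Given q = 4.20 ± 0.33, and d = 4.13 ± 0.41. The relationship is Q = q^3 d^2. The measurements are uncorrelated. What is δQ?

389

Each factor contributes (exponent × relative error)² to (δQ/Q)²:
  (3·δq/q)² = (3×0.0786)² = 0.0556;  (2·δd/d)² = (2×0.0993)² = 0.0394
δQ/Q = √(0.0950) = 0.308
Q = 1260, so δQ = 0.308 × 1260 = 389.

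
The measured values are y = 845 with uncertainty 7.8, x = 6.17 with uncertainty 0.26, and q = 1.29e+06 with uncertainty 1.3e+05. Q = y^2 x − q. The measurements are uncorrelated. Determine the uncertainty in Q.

Let p = y^2·x = 4.41e+06. δp/p = √((2·δy/y)² + (1·δx/x)²) = √(0.000341 + 0.00178) = 0.0460, so δp = 2.03e+05.
Q = p − q: δQ = √(δp² + δq²) = √(4.11e+10 + 1.69e+10) = 2.41e+05

2.41e+05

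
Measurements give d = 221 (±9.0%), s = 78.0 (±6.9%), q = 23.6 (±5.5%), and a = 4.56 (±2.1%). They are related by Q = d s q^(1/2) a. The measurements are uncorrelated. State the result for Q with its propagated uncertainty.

(3.82 ± 0.453) × 10^5

Q is a product of powers, so relative uncertainties combine in quadrature:
  (1·δd/d)² = (1×0.0900)² = 0.00810;  (1·δs/s)² = (1×0.0690)² = 0.00476;  (½·δq/q)² = (0.5×0.0550)² = 0.000756;  (1·δa/a)² = (1×0.0210)² = 0.000441
δQ/Q = √(0.0141) = 0.119
Q = 3.82e+05, so δQ = 0.119 × 3.82e+05 = 45300.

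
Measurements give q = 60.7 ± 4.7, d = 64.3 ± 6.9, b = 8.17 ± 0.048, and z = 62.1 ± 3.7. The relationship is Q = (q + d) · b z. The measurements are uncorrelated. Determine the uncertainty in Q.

5690

Let u = q + d = 125. δu = √(δq² + δd²) = √(22.1 + 47.6) = 8.35, so δu/u = 0.0668.
Q is then a monomial in u, b, z:
δQ/Q = √((δu/u)² + (1·δb/b)² + (1·δz/z)²) = √(0.00446 + 3.45e-05 + 0.00355) = 0.0897
Q = 63400, so δQ = 0.0897 × 63400 = 5690.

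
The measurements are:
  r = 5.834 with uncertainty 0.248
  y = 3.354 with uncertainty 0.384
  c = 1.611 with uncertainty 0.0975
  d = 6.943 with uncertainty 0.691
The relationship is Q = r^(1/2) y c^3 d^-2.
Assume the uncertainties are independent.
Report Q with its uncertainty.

0.7026 ± 0.206

For a monomial Q ∝ r^(1/2), y, c^3, d^-2, fractional errors add in quadrature:
  (½·δr/r)² = (0.5×0.0425)² = 0.000452;  (1·δy/y)² = (1×0.114)² = 0.0131;  (3·δc/c)² = (3×0.0605)² = 0.0330;  (-2·δd/d)² = (-2×0.0995)² = 0.0396
δQ/Q = √(0.0861) = 0.294
Q = 0.7026, so δQ = 0.294 × 0.7026 = 0.206.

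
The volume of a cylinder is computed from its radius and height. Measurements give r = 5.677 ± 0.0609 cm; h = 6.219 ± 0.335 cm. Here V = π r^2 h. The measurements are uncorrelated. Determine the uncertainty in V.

For a monomial V ∝ r^2, h, fractional errors add in quadrature:
  (2·δr/r)² = (2×0.0107)² = 0.000460;  (1·δh/h)² = (1×0.0539)² = 0.00290
δV/V = √(0.00336) = 0.0580
V = 629.7 cm^3, so δV = 0.0580 × 629.7 = 36.5 cm^3.

36.5 cm^3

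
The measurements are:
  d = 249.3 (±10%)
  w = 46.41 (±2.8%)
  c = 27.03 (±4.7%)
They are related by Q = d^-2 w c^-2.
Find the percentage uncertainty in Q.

22.3%

Relative error in a monomial: (δQ/Q)² = Σ (nᵢ · δxᵢ/xᵢ)².
  (-2·δd/d)² = (-2×0.100)² = 0.0400;  (1·δw/w)² = (1×0.0280)² = 0.000784;  (-2·δc/c)² = (-2×0.0470)² = 0.00884
δQ/Q = √(0.0496) = 0.223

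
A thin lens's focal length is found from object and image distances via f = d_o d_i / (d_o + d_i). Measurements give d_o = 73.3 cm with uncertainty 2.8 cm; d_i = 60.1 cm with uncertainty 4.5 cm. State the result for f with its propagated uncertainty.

∂f/∂d_o = (d_i/(d_o+d_i))² = 0.203;  ∂f/∂d_i = (d_o/(d_o+d_i))² = 0.302
δf = √((∂f/∂d_o · δd_o)² + (∂f/∂d_i · δd_i)²) = √(0.323 + 1.85) = 1.47 cm
f = 33.0 cm.

33.0 ± 1.47 cm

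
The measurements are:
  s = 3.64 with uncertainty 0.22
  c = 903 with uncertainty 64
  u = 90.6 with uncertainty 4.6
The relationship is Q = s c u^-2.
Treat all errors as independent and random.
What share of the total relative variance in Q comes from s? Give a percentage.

(δQ/Q)² = (1·δs/s)² + (1·δc/c)² + (-2·δu/u)²
  s term: (1×0.0604)² = 0.00365
  c term: (1×0.0709)² = 0.00502
  u term: (-2×0.0508)² = 0.0103
Total = 0.0190. Share from s = 0.00365/0.0190 = 0.192.

19.2%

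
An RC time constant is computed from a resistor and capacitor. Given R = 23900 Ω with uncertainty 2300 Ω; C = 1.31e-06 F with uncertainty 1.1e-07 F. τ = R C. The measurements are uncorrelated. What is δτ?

Since τ is a product/quotient, work with relative uncertainties:
  (1·δR/R)² = (1×0.0962)² = 0.00926;  (1·δC/C)² = (1×0.0840)² = 0.00705
δτ/τ = √(0.0163) = 0.128
τ = 0.0313 s, so δτ = 0.128 × 0.0313 = 0.00400 s.

0.00400 s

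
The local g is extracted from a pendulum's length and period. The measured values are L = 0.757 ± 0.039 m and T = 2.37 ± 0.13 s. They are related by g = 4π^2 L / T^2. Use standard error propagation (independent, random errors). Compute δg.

0.645 m/s^2

Products/powers → add relative errors in quadrature, weighted by exponent:
  (1·δL/L)² = (1×0.0515)² = 0.00265;  (-2·δT/T)² = (-2×0.0549)² = 0.0120
δg/g = √(0.0147) = 0.121
g = 5.32 m/s^2, so δg = 0.121 × 5.32 = 0.645 m/s^2.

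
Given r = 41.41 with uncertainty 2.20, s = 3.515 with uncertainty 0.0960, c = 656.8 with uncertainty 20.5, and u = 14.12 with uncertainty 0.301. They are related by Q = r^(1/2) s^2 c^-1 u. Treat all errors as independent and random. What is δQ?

For a monomial Q ∝ r^(1/2), s^2, c^-1, u, fractional errors add in quadrature:
  (½·δr/r)² = (0.5×0.0531)² = 0.000706;  (2·δs/s)² = (2×0.0273)² = 0.00298;  (-1·δc/c)² = (-1×0.0312)² = 0.000974;  (1·δu/u)² = (1×0.0213)² = 0.000454
δQ/Q = √(0.00512) = 0.0715
Q = 1.709, so δQ = 0.0715 × 1.709 = 0.122.

0.122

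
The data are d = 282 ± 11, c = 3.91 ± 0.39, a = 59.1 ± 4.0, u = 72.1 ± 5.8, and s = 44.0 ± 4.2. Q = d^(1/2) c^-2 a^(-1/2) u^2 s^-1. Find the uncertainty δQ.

Relative error in a monomial: (δQ/Q)² = Σ (nᵢ · δxᵢ/xᵢ)².
  (½·δd/d)² = (0.5×0.0390)² = 0.000380;  (-2·δc/c)² = (-2×0.0997)² = 0.0398;  (−½·δa/a)² = (-0.5×0.0677)² = 0.00115;  (2·δu/u)² = (2×0.0804)² = 0.0259;  (-1·δs/s)² = (-1×0.0955)² = 0.00911
δQ/Q = √(0.0763) = 0.276
Q = 16.9, so δQ = 0.276 × 16.9 = 4.66.

4.66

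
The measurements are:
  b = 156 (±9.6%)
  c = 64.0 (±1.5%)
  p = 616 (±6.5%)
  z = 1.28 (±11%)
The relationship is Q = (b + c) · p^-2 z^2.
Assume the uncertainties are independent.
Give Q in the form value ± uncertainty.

0.000950 ± 0.000251

Let u = b + c = 220. δu = √(δb² + δc²) = √(224 + 0.922) = 15.0, so δu/u = 0.0682.
Q is then a monomial in u, p, z:
δQ/Q = √((δu/u)² + (-2·δp/p)² + (2·δz/z)²) = √(0.00465 + 0.0169 + 0.0484) = 0.264
Q = 0.000950, so δQ = 0.264 × 0.000950 = 0.000251.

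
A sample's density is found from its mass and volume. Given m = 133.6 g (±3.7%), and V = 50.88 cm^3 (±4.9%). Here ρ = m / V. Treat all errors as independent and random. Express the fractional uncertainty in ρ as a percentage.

6.14%

ρ is a product of powers, so relative uncertainties combine in quadrature:
  (1·δm/m)² = (1×0.0370)² = 0.00137;  (-1·δV/V)² = (-1×0.0490)² = 0.00240
δρ/ρ = √(0.00377) = 0.0614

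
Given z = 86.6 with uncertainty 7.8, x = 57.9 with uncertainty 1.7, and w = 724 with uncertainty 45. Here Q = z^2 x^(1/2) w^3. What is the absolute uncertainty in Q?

Since Q is a product/quotient, work with relative uncertainties:
  (2·δz/z)² = (2×0.0901)² = 0.0324;  (½·δx/x)² = (0.5×0.0294)² = 0.000216;  (3·δw/w)² = (3×0.0622)² = 0.0348
δQ/Q = √(0.0674) = 0.260
Q = 2.17e+13, so δQ = 0.260 × 2.17e+13 = 5.62e+12.

5.62e+12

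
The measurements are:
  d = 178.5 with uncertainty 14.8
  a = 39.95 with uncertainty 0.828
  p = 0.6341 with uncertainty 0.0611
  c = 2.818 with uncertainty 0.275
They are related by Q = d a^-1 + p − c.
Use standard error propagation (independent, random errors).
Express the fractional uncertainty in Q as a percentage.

20.8%

Let w = d·a^-1 = 4.468. δw/w = √((1·δd/d)² + (-1·δa/a)²) = √(0.00687 + 0.000430) = 0.0855, so δw = 0.382.
Q = w + p − c: δQ = √(δw² + δp² + δc²) = √(0.146 + 0.00373 + 0.0756) = 0.475
Q = 2.284, so δQ/Q = 0.475/2.284 = 0.208.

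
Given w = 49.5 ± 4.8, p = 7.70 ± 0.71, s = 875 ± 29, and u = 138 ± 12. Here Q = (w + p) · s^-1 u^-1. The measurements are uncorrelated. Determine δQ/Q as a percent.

Let h = w + p = 57.2. δh = √(δw² + δp²) = √(23.0 + 0.504) = 4.85, so δh/h = 0.0848.
Q is then a monomial in h, s, u:
δQ/Q = √((δh/h)² + (-1·δs/s)² + (-1·δu/u)²) = √(0.00720 + 0.00110 + 0.00756) = 0.126

12.6%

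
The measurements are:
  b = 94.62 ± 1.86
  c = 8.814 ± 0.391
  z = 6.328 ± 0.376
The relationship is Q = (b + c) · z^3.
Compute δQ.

Let u = b + c = 103.4. δu = √(δb² + δc²) = √(3.46 + 0.153) = 1.90, so δu/u = 0.0184.
Q is then a monomial in u, z:
δQ/Q = √((δu/u)² + (3·δz/z)²) = √(0.000338 + 0.0318) = 0.179
Q = 26210, so δQ = 0.179 × 26210 = 4700.

4700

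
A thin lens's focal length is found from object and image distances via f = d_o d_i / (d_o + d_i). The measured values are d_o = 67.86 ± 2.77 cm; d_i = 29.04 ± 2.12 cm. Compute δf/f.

∂f/∂d_o = (d_i/(d_o+d_i))² = 0.0898;  ∂f/∂d_i = (d_o/(d_o+d_i))² = 0.490
δf = √((∂f/∂d_o · δd_o)² + (∂f/∂d_i · δd_i)²) = √(0.0619 + 1.08) = 1.07 cm
f = 20.34 cm, so δf/f = 1.07/20.34 = 0.0526.

0.0526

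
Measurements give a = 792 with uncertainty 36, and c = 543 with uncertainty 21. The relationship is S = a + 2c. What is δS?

For a sum/difference, combine absolute errors in quadrature:
  (δa)² = 1300;  (2·δc)² = 1760
δS = √(3060) = 55.3

55.3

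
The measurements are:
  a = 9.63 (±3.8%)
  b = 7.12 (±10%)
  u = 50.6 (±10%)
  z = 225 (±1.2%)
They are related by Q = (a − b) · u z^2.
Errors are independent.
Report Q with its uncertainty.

Let w = a − b = 2.51. δw = √(δa² + δb²) = √(0.134 + 0.507) = 0.801, so δw/w = 0.319.
Q is then a monomial in w, u, z:
δQ/Q = √((δw/w)² + (1·δu/u)² + (2·δz/z)²) = √(0.102 + 0.0100 + 0.000576) = 0.335
Q = 6.43e+06, so δQ = 0.335 × 6.43e+06 = 2.15e+06.

(6.43 ± 2.15) × 10^6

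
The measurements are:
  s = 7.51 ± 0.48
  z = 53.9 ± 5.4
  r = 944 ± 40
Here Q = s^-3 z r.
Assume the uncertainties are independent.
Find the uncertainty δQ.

26.5

Relative error in a monomial: (δQ/Q)² = Σ (nᵢ · δxᵢ/xᵢ)².
  (-3·δs/s)² = (-3×0.0639)² = 0.0368;  (1·δz/z)² = (1×0.100)² = 0.0100;  (1·δr/r)² = (1×0.0424)² = 0.00180
δQ/Q = √(0.0486) = 0.220
Q = 120, so δQ = 0.220 × 120 = 26.5.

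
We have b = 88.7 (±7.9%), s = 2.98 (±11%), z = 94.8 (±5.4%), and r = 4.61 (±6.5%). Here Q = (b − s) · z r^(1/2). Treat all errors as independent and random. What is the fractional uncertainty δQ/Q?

Let u = b − s = 85.7. δu = √(δb² + δs²) = √(49.1 + 0.107) = 7.01, so δu/u = 0.0818.
Q is then a monomial in u, z, r:
δQ/Q = √((δu/u)² + (1·δz/z)² + (½·δr/r)²) = √(0.00670 + 0.00292 + 0.00106) = 0.103

0.103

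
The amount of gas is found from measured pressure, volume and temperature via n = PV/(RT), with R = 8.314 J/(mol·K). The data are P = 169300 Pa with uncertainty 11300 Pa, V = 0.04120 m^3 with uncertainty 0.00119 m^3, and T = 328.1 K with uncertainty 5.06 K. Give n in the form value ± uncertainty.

2.557 ± 0.190 mol

Relative error in a monomial: (δn/n)² = Σ (nᵢ · δxᵢ/xᵢ)².
  (1·δP/P)² = (1×0.0667)² = 0.00445;  (1·δV/V)² = (1×0.0289)² = 0.000834;  (-1·δT/T)² = (-1×0.0154)² = 0.000238
δn/n = √(0.00553) = 0.0743
n = 2.557 mol, so δn = 0.0743 × 2.557 = 0.190 mol.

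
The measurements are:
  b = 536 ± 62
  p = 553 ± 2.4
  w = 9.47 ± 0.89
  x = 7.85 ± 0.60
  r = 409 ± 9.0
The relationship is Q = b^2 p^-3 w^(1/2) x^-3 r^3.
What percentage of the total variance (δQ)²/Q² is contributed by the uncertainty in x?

(δQ/Q)² = (2·δb/b)² + (-3·δp/p)² + (½·δw/w)² + (-3·δx/x)² + (3·δr/r)²
  b term: (2×0.116)² = 0.0535
  p term: (-3×0.00434)² = 0.000170
  w term: (0.5×0.0940)² = 0.00221
  x term: (-3×0.0764)² = 0.0526
  r term: (3×0.0220)² = 0.00436
Total = 0.113. Share from x = 0.0526/0.113 = 0.466.

46.6%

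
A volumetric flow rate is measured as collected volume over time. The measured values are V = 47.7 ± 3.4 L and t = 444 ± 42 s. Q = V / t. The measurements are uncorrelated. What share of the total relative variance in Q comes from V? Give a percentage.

36.2%

(δQ/Q)² = (1·δV/V)² + (-1·δt/t)²
  V term: (1×0.0713)² = 0.00508
  t term: (-1×0.0946)² = 0.00895
Total = 0.0140. Share from V = 0.00508/0.0140 = 0.362.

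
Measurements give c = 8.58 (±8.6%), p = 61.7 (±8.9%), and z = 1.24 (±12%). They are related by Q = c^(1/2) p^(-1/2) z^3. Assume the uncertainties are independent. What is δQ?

Q is a product of powers, so relative uncertainties combine in quadrature:
  (½·δc/c)² = (0.5×0.0860)² = 0.00185;  (−½·δp/p)² = (-0.5×0.0890)² = 0.00198;  (3·δz/z)² = (3×0.120)² = 0.130
δQ/Q = √(0.133) = 0.365
Q = 0.711, so δQ = 0.365 × 0.711 = 0.260.

0.260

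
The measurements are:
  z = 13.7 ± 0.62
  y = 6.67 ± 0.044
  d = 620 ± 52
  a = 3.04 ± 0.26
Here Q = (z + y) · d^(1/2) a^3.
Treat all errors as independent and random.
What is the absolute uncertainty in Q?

3730

Let u = z + y = 20.4. δu = √(δz² + δy²) = √(0.384 + 0.00194) = 0.622, so δu/u = 0.0305.
Q is then a monomial in u, d, a:
δQ/Q = √((δu/u)² + (½·δd/d)² + (3·δa/a)²) = √(0.000931 + 0.00176 + 0.0658) = 0.262
Q = 14200, so δQ = 0.262 × 14200 = 3730.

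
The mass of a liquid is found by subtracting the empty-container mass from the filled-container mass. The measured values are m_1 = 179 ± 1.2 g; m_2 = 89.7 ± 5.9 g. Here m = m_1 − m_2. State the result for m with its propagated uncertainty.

Each term contributes (cᵢ δxᵢ)² to (δm)²:
  (δm_1)² = 1.44;  (δm_2)² = 34.8
δm = √(36.2) = 6.02 g
m = 89.3 g.

89.3 ± 6.02 g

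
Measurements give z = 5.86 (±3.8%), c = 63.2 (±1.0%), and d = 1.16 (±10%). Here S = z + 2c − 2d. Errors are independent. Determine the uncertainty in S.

Absolute uncertainties add in quadrature for a linear combination:
  (δz)² = 0.0496;  (2·δc)² = 1.60;  (2·δd)² = 0.0538
δS = √(1.70) = 1.30

1.30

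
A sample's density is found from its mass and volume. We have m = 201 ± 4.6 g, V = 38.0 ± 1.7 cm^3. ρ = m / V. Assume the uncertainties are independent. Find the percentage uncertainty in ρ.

ρ is a product of powers, so relative uncertainties combine in quadrature:
  (1·δm/m)² = (1×0.0229)² = 0.000524;  (-1·δV/V)² = (-1×0.0447)² = 0.00200
δρ/ρ = √(0.00253) = 0.0503

5.03%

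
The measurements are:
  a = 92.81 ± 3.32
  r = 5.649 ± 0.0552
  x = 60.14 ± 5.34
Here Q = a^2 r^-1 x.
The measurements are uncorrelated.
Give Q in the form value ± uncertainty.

91700 ± 10500

Q is a product of powers, so relative uncertainties combine in quadrature:
  (2·δa/a)² = (2×0.0358)² = 0.00512;  (-1·δr/r)² = (-1×0.00977)² = 9.55e-05;  (1·δx/x)² = (1×0.0888)² = 0.00788
δQ/Q = √(0.0131) = 0.114
Q = 91700, so δQ = 0.114 × 91700 = 10500.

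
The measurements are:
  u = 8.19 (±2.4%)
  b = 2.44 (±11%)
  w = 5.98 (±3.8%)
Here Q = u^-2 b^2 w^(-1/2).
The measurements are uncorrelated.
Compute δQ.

Relative error in a monomial: (δQ/Q)² = Σ (nᵢ · δxᵢ/xᵢ)².
  (-2·δu/u)² = (-2×0.0240)² = 0.00230;  (2·δb/b)² = (2×0.110)² = 0.0484;  (−½·δw/w)² = (-0.5×0.0380)² = 0.000361
δQ/Q = √(0.0511) = 0.226
Q = 0.0363, so δQ = 0.226 × 0.0363 = 0.00820.

0.00820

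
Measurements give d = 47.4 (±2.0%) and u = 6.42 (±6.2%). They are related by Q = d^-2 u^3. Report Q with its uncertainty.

Relative error in a monomial: (δQ/Q)² = Σ (nᵢ · δxᵢ/xᵢ)².
  (-2·δd/d)² = (-2×0.0200)² = 0.00160;  (3·δu/u)² = (3×0.0620)² = 0.0346
δQ/Q = √(0.0362) = 0.190
Q = 0.118, so δQ = 0.190 × 0.118 = 0.0224.

0.118 ± 0.0224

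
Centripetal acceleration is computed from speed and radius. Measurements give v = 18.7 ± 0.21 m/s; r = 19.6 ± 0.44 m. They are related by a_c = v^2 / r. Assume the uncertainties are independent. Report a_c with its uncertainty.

Since a_c is a product/quotient, work with relative uncertainties:
  (2·δv/v)² = (2×0.0112)² = 0.000504;  (-1·δr/r)² = (-1×0.0224)² = 0.000504
δa_c/a_c = √(0.00101) = 0.0318
a_c = 17.8 m/s^2, so δa_c = 0.0318 × 17.8 = 0.567 m/s^2.

17.8 ± 0.567 m/s^2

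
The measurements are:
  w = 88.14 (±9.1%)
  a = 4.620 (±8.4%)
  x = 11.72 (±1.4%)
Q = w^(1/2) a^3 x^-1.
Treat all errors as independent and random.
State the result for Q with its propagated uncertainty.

78.99 ± 20.3

Since Q is a product/quotient, work with relative uncertainties:
  (½·δw/w)² = (0.5×0.0910)² = 0.00207;  (3·δa/a)² = (3×0.0840)² = 0.0635;  (-1·δx/x)² = (-1×0.0140)² = 0.000196
δQ/Q = √(0.0658) = 0.256
Q = 78.99, so δQ = 0.256 × 78.99 = 20.3.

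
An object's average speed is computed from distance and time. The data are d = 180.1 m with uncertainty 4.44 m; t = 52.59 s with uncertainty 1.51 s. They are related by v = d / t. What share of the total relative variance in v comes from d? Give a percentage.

42.4%

(δv/v)² = (1·δd/d)² + (-1·δt/t)²
  d term: (1×0.0247)² = 0.000608
  t term: (-1×0.0287)² = 0.000824
Total = 0.00143. Share from d = 0.000608/0.00143 = 0.424.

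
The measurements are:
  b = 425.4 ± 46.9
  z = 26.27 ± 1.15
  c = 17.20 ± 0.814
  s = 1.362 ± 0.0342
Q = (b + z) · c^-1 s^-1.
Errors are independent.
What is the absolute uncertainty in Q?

Let u = b + z = 451.7. δu = √(δb² + δz²) = √(2200 + 1.32) = 46.9, so δu/u = 0.104.
Q is then a monomial in u, c, s:
δQ/Q = √((δu/u)² + (-1·δc/c)² + (-1·δs/s)²) = √(0.0108 + 0.00224 + 0.000631) = 0.117
Q = 19.28, so δQ = 0.117 × 19.28 = 2.25.

2.25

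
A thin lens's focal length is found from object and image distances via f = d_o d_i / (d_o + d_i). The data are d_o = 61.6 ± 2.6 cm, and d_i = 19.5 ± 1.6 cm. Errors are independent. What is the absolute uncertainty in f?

0.935 cm

∂f/∂d_o = (d_i/(d_o+d_i))² = 0.0578;  ∂f/∂d_i = (d_o/(d_o+d_i))² = 0.577
δf = √((∂f/∂d_o · δd_o)² + (∂f/∂d_i · δd_i)²) = √(0.0226 + 0.852) = 0.935 cm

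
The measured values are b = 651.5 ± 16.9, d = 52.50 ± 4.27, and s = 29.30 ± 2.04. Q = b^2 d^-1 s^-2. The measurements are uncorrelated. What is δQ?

1.60

Products/powers → add relative errors in quadrature, weighted by exponent:
  (2·δb/b)² = (2×0.0259)² = 0.00269;  (-1·δd/d)² = (-1×0.0813)² = 0.00662;  (-2·δs/s)² = (-2×0.0696)² = 0.0194
δQ/Q = √(0.0287) = 0.169
Q = 9.417, so δQ = 0.169 × 9.417 = 1.60.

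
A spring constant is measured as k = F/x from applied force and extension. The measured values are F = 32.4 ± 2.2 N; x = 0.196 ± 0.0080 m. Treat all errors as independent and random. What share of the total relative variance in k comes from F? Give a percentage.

(δk/k)² = (1·δF/F)² + (-1·δx/x)²
  F term: (1×0.0679)² = 0.00461
  x term: (-1×0.0408)² = 0.00167
Total = 0.00628. Share from F = 0.00461/0.00628 = 0.735.

73.5%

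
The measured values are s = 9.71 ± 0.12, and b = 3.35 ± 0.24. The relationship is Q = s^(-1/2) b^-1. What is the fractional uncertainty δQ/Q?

0.0719

Each factor contributes (exponent × relative error)² to (δQ/Q)²:
  (−½·δs/s)² = (-0.5×0.0124)² = 3.82e-05;  (-1·δb/b)² = (-1×0.0716)² = 0.00513
δQ/Q = √(0.00517) = 0.0719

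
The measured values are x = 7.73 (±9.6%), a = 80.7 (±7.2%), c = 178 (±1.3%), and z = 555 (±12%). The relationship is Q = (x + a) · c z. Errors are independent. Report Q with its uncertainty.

Let u = x + a = 88.4. δu = √(δx² + δa²) = √(0.551 + 33.8) = 5.86, so δu/u = 0.0662.
Q is then a monomial in u, c, z:
δQ/Q = √((δu/u)² + (1·δc/c)² + (1·δz/z)²) = √(0.00439 + 0.000169 + 0.0144) = 0.138
Q = 8.74e+06, so δQ = 0.138 × 8.74e+06 = 1.2e+06.

(8.74 ± 1.20) × 10^6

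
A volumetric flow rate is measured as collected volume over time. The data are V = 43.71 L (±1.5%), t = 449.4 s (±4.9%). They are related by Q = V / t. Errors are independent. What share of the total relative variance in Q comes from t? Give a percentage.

91.4%

(δQ/Q)² = (1·δV/V)² + (-1·δt/t)²
  V term: (1×0.0150)² = 0.000225
  t term: (-1×0.0490)² = 0.00240
Total = 0.00263. Share from t = 0.00240/0.00263 = 0.914.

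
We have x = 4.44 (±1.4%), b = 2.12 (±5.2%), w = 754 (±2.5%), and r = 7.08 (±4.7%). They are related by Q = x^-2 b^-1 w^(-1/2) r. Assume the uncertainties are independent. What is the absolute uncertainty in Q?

For a monomial Q ∝ x^-2, b^-1, w^(-1/2), r, fractional errors add in quadrature:
  (-2·δx/x)² = (-2×0.0140)² = 0.000784;  (-1·δb/b)² = (-1×0.0520)² = 0.00270;  (−½·δw/w)² = (-0.5×0.0250)² = 0.000156;  (1·δr/r)² = (1×0.0470)² = 0.00221
δQ/Q = √(0.00585) = 0.0765
Q = 0.00617, so δQ = 0.0765 × 0.00617 = 0.000472.

0.000472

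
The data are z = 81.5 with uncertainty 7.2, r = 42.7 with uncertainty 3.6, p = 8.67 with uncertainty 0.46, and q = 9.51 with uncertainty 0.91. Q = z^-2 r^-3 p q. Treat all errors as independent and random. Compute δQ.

For a monomial Q ∝ z^-2, r^-3, p, q, fractional errors add in quadrature:
  (-2·δz/z)² = (-2×0.0883)² = 0.0312;  (-3·δr/r)² = (-3×0.0843)² = 0.0640;  (1·δp/p)² = (1×0.0531)² = 0.00281;  (1·δq/q)² = (1×0.0957)² = 0.00916
δQ/Q = √(0.107) = 0.327
Q = 1.59e-07, so δQ = 0.327 × 1.59e-07 = 5.22e-08.

5.22e-08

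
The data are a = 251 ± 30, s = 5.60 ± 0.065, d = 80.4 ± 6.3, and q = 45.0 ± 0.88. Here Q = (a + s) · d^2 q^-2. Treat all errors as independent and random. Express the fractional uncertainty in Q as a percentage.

Let u = a + s = 257. δu = √(δa² + δs²) = √(900 + 0.00423) = 30.0, so δu/u = 0.117.
Q is then a monomial in u, d, q:
δQ/Q = √((δu/u)² + (2·δd/d)² + (-2·δq/q)²) = √(0.0137 + 0.0246 + 0.00153) = 0.199

19.9%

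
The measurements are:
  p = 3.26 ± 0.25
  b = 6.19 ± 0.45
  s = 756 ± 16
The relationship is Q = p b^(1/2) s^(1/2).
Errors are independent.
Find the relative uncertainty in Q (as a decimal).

0.0855

Q is a product of powers, so relative uncertainties combine in quadrature:
  (1·δp/p)² = (1×0.0767)² = 0.00588;  (½·δb/b)² = (0.5×0.0727)² = 0.00132;  (½·δs/s)² = (0.5×0.0212)² = 0.000112
δQ/Q = √(0.00731) = 0.0855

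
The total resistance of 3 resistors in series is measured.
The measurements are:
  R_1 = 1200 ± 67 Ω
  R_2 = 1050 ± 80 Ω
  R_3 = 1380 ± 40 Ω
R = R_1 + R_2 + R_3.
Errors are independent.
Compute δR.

112 Ω

Sums and differences: (δR)² = Σ (cᵢ δxᵢ)².
  (δR_1)² = 4490;  (δR_2)² = 6400;  (δR_3)² = 1600
δR = √(12500) = 112 Ω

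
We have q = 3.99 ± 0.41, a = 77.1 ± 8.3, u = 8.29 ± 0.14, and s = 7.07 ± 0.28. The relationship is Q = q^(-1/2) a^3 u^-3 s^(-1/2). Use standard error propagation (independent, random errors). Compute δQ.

Since Q is a product/quotient, work with relative uncertainties:
  (−½·δq/q)² = (-0.5×0.103)² = 0.00264;  (3·δa/a)² = (3×0.108)² = 0.104;  (-3·δu/u)² = (-3×0.0169)² = 0.00257;  (−½·δs/s)² = (-0.5×0.0396)² = 0.000392
δQ/Q = √(0.110) = 0.332
Q = 151, so δQ = 0.332 × 151 = 50.2.

50.2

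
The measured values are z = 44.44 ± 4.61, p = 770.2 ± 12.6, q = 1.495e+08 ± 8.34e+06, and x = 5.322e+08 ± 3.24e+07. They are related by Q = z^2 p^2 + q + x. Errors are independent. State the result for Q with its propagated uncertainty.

Let w = z^2·p^2 = 1.172e+09. δw/w = √((2·δz/z)² + (2·δp/p)²) = √(0.0430 + 0.00107) = 0.210, so δw = 2.46e+08.
Q = w + q + x: δQ = √(δw² + δq² + δx²) = √(6.05e+16 + 6.96e+13 + 1.05e+15) = 2.48e+08
Q = 1.853e+09.

(1.853 ± 0.248) × 10^9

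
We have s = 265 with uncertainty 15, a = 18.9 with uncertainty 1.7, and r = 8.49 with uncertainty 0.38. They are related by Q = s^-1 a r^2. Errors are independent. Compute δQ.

0.714

Relative error in a monomial: (δQ/Q)² = Σ (nᵢ · δxᵢ/xᵢ)².
  (-1·δs/s)² = (-1×0.0566)² = 0.00320;  (1·δa/a)² = (1×0.0899)² = 0.00809;  (2·δr/r)² = (2×0.0448)² = 0.00801
δQ/Q = √(0.0193) = 0.139
Q = 5.14, so δQ = 0.139 × 5.14 = 0.714.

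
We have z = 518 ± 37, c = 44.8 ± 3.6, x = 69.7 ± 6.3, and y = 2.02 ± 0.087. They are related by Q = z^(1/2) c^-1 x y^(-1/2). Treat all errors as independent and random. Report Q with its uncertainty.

24.9 ± 3.19

Each factor contributes (exponent × relative error)² to (δQ/Q)²:
  (½·δz/z)² = (0.5×0.0714)² = 0.00128;  (-1·δc/c)² = (-1×0.0804)² = 0.00646;  (1·δx/x)² = (1×0.0904)² = 0.00817;  (−½·δy/y)² = (-0.5×0.0431)² = 0.000464
δQ/Q = √(0.0164) = 0.128
Q = 24.9, so δQ = 0.128 × 24.9 = 3.19.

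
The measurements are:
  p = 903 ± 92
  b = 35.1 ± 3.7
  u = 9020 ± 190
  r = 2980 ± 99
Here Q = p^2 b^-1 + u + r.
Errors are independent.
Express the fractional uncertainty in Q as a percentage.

15.1%

Let w = p^2·b^-1 = 23200. δw/w = √((2·δp/p)² + (-1·δb/b)²) = √(0.0415 + 0.0111) = 0.229, so δw = 5330.
Q = w + u + r: δQ = √(δw² + δu² + δr²) = √(2.84e+07 + 36100 + 9800) = 5330
Q = 35200, so δQ/Q = 5330/35200 = 0.151.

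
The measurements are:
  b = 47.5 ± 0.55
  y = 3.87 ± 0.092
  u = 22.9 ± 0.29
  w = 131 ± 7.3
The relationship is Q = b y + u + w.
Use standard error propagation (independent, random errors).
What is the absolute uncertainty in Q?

Let p = b·y = 184. δp/p = √((1·δb/b)² + (1·δy/y)²) = √(0.000134 + 0.000565) = 0.0264, so δp = 4.86.
Q = p + u + w: δQ = √(δp² + δu² + δw²) = √(23.6 + 0.0841 + 53.3) = 8.78

8.78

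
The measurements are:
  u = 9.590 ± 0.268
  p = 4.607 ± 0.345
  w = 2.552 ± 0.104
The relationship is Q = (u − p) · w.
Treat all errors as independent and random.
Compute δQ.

Let h = u − p = 4.983. δh = √(δu² + δp²) = √(0.0718 + 0.119) = 0.437, so δh/h = 0.0877.
Q is then a monomial in h, w:
δQ/Q = √((δh/h)² + (1·δw/w)²) = √(0.00769 + 0.00166) = 0.0967
Q = 12.72, so δQ = 0.0967 × 12.72 = 1.23.

1.23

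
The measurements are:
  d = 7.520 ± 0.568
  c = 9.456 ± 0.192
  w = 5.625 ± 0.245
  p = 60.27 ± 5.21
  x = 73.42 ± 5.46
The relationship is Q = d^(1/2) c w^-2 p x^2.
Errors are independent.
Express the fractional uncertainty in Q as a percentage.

19.8%

Products/powers → add relative errors in quadrature, weighted by exponent:
  (½·δd/d)² = (0.5×0.0755)² = 0.00143;  (1·δc/c)² = (1×0.0203)² = 0.000412;  (-2·δw/w)² = (-2×0.0436)² = 0.00759;  (1·δp/p)² = (1×0.0864)² = 0.00747;  (2·δx/x)² = (2×0.0744)² = 0.0221
δQ/Q = √(0.0390) = 0.198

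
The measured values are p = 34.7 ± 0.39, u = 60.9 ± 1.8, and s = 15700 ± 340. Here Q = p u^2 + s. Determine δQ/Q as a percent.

5.37%

Let w = p·u^2 = 1.29e+05. δw/w = √((1·δp/p)² + (2·δu/u)²) = √(0.000126 + 0.00349) = 0.0602, so δw = 7740.
Q = w + s: δQ = √(δw² + δs²) = √(6e+07 + 1.16e+05) = 7750
Q = 1.44e+05, so δQ/Q = 7750/1.44e+05 = 0.0537.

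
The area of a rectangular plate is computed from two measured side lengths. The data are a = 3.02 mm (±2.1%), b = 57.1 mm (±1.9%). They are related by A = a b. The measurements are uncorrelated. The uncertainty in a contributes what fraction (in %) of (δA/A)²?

(δA/A)² = (1·δa/a)² + (1·δb/b)²
  a term: (1×0.0210)² = 0.000441
  b term: (1×0.0190)² = 0.000361
Total = 0.000802. Share from a = 0.000441/0.000802 = 0.550.

55.0%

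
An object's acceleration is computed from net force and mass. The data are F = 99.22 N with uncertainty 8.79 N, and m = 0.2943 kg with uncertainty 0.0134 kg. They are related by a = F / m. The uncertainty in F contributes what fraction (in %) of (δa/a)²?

79.1%

(δa/a)² = (1·δF/F)² + (-1·δm/m)²
  F term: (1×0.0886)² = 0.00785
  m term: (-1×0.0455)² = 0.00207
Total = 0.00992. Share from F = 0.00785/0.00992 = 0.791.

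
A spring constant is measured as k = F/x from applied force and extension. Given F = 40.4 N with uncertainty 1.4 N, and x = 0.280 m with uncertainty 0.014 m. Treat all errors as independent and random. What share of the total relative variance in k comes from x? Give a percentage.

67.6%

(δk/k)² = (1·δF/F)² + (-1·δx/x)²
  F term: (1×0.0347)² = 0.00120
  x term: (-1×0.0500)² = 0.00250
Total = 0.00370. Share from x = 0.00250/0.00370 = 0.676.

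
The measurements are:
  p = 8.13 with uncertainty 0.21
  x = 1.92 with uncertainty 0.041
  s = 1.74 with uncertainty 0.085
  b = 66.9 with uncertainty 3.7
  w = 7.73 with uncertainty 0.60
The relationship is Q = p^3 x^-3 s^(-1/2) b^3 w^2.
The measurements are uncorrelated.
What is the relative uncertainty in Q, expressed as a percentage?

25.0%

Relative error in a monomial: (δQ/Q)² = Σ (nᵢ · δxᵢ/xᵢ)².
  (3·δp/p)² = (3×0.0258)² = 0.00600;  (-3·δx/x)² = (-3×0.0214)² = 0.00410;  (−½·δs/s)² = (-0.5×0.0489)² = 0.000597;  (3·δb/b)² = (3×0.0553)² = 0.0275;  (2·δw/w)² = (2×0.0776)² = 0.0241
δQ/Q = √(0.0623) = 0.250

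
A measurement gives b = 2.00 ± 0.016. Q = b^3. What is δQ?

0.192

For a monomial Q ∝ b^3, fractional errors add in quadrature:
  (3·δb/b)² = (3×0.00800)² = 0.000576
δQ/Q = √(0.000576) = 0.0240
Q = 8.00, so δQ = 0.0240 × 8.00 = 0.192.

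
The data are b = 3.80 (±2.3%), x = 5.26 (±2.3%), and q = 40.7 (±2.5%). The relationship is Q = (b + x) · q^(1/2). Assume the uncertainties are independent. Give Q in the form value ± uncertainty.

Let u = b + x = 9.06. δu = √(δb² + δx²) = √(0.00764 + 0.0146) = 0.149, so δu/u = 0.0165.
Q is then a monomial in u, q:
δQ/Q = √((δu/u)² + (½·δq/q)²) = √(0.000271 + 0.000156) = 0.0207
Q = 57.8, so δQ = 0.0207 × 57.8 = 1.20.

57.8 ± 1.20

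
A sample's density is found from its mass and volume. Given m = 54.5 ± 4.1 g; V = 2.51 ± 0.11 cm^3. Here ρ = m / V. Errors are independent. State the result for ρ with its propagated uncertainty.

Products/powers → add relative errors in quadrature, weighted by exponent:
  (1·δm/m)² = (1×0.0752)² = 0.00566;  (-1·δV/V)² = (-1×0.0438)² = 0.00192
δρ/ρ = √(0.00758) = 0.0871
ρ = 21.7 g/cm^3, so δρ = 0.0871 × 21.7 = 1.89 g/cm^3.

21.7 ± 1.89 g/cm^3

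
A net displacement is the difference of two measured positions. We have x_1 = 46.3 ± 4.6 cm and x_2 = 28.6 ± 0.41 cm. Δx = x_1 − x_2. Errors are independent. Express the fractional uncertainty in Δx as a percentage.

Δx is a linear combination, so absolute uncertainties add in quadrature:
  (δx_1)² = 21.2;  (δx_2)² = 0.168
δΔx = √(21.3) = 4.62 cm
Δx = 17.7 cm, so δΔx/Δx = 4.62/17.7 = 0.261.

26.1%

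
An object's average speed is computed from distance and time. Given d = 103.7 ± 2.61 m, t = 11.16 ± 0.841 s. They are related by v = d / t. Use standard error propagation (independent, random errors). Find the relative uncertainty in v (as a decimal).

0.0795

Since v is a product/quotient, work with relative uncertainties:
  (1·δd/d)² = (1×0.0252)² = 0.000633;  (-1·δt/t)² = (-1×0.0754)² = 0.00568
δv/v = √(0.00631) = 0.0795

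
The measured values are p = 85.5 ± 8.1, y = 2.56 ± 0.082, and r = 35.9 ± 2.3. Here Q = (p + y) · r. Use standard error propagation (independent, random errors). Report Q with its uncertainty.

Let u = p + y = 88.1. δu = √(δp² + δy²) = √(65.6 + 0.00672) = 8.10, so δu/u = 0.0920.
Q is then a monomial in u, r:
δQ/Q = √((δu/u)² + (1·δr/r)²) = √(0.00846 + 0.00410) = 0.112
Q = 3160, so δQ = 0.112 × 3160 = 354.

3160 ± 354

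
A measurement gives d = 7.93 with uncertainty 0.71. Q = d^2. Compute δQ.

Relative error in a monomial: (δQ/Q)² = Σ (nᵢ · δxᵢ/xᵢ)².
  (2·δd/d)² = (2×0.0895)² = 0.0321
δQ/Q = √(0.0321) = 0.179
Q = 62.9, so δQ = 0.179 × 62.9 = 11.3.

11.3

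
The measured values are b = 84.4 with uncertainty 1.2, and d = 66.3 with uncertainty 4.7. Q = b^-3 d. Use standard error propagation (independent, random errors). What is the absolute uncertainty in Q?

Since Q is a product/quotient, work with relative uncertainties:
  (-3·δb/b)² = (-3×0.0142)² = 0.00182;  (1·δd/d)² = (1×0.0709)² = 0.00503
δQ/Q = √(0.00684) = 0.0827
Q = 0.000110, so δQ = 0.0827 × 0.000110 = 9.12e-06.

9.12e-06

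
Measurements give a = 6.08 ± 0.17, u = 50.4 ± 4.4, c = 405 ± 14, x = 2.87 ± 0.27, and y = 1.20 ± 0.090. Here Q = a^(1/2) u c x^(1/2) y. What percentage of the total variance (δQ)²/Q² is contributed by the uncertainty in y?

33.4%

(δQ/Q)² = (½·δa/a)² + (1·δu/u)² + (1·δc/c)² + (½·δx/x)² + (1·δy/y)²
  a term: (0.5×0.0280)² = 0.000195
  u term: (1×0.0873)² = 0.00762
  c term: (1×0.0346)² = 0.00119
  x term: (0.5×0.0941)² = 0.00221
  y term: (1×0.0750)² = 0.00562
Total = 0.0168. Share from y = 0.00562/0.0168 = 0.334.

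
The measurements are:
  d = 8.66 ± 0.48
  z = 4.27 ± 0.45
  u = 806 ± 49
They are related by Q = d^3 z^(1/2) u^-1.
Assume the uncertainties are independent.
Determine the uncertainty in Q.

Each factor contributes (exponent × relative error)² to (δQ/Q)²:
  (3·δd/d)² = (3×0.0554)² = 0.0276;  (½·δz/z)² = (0.5×0.105)² = 0.00278;  (-1·δu/u)² = (-1×0.0608)² = 0.00370
δQ/Q = √(0.0341) = 0.185
Q = 1.67, so δQ = 0.185 × 1.67 = 0.308.

0.308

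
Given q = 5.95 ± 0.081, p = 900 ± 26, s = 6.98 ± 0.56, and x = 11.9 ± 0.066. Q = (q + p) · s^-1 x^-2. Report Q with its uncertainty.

Let u = q + p = 906. δu = √(δq² + δp²) = √(0.00656 + 676) = 26.0, so δu/u = 0.0287.
Q is then a monomial in u, s, x:
δQ/Q = √((δu/u)² + (-1·δs/s)² + (-2·δx/x)²) = √(0.000824 + 0.00644 + 0.000123) = 0.0859
Q = 0.917, so δQ = 0.0859 × 0.917 = 0.0788.

0.917 ± 0.0788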